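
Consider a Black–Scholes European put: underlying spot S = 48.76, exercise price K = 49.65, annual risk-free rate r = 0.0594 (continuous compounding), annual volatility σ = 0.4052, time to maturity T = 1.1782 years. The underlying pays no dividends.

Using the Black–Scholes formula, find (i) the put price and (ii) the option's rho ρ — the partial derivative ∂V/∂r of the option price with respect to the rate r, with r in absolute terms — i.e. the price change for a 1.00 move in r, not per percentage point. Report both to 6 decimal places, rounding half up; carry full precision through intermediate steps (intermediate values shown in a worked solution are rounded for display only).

price = 7.096175
ρ = -29.485680

σ√T = 0.4052·√1.1782 = 0.439824
d₁ = (ln(S/K) + (r+σ²/2)T) / (σ√T) = (ln(48.76/49.65) + (0.0594+0.4052²/2)·1.1782) / 0.439824 = (-0.018088 + 0.166708) / 0.439824 = 0.337907
d₂ = d₁ − σ√T = 0.337907 − 0.439824 = -0.101917
e^{−rT} = e^{−0.0594·1.1782} = 0.932408
N(−d₁) = 0.367717,  N(−d₂) = 0.540589
Put price V = K·e^{−rT}·N(−d₂) − S·N(−d₁) = 25.026040 − 17.929865 = 7.096175
ρ = −K·T·e^{−rT}·N(−d₂) = -29.485680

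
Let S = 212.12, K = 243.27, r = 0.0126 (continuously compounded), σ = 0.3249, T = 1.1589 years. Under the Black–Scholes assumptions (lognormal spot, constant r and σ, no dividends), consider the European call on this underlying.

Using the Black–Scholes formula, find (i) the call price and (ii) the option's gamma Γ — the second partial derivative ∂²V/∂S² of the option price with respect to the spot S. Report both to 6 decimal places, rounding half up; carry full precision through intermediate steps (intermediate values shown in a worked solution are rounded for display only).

σ√T = 0.3249·√1.1589 = 0.349762
d₁ = (ln(S/K) + (r+σ²/2)T) / (σ√T) = (ln(212.12/243.27) + (0.0126+0.3249²/2)·1.1589) / 0.349762 = (-0.137020 + 0.075769) / 0.349762 = -0.175122
d₂ = d₁ − σ√T = -0.175122 − 0.349762 = -0.524884
e^{−rT} = e^{−0.0126·1.1589} = 0.985504
N(d₁) = 0.430492,  N(d₂) = 0.299832
Call price V = S·N(d₁) − K·e^{−rT}·N(d₂) = 91.315971 − 71.882794 = 19.433176
φ(d₁) = (1/√(2π))·e^{−d₁²/2} = 0.392872
Γ = φ(d₁) / (S·σ·√T) = 0.005295

price = 19.433176
Γ = 0.005295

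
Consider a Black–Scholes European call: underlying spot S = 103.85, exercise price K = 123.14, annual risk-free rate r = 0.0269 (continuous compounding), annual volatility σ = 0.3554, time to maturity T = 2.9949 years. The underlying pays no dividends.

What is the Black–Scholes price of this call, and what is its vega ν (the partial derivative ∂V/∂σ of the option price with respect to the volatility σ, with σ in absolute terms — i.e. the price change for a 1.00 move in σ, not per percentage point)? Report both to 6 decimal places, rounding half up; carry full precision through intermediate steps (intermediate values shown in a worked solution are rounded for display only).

price = 21.655423
ν = 70.769161

σ√T = 0.3554·√2.9949 = 0.615047
d₁ = (ln(S/K) + (r+σ²/2)T) / (σ√T) = (ln(103.85/123.14) + (0.0269+0.3554²/2)·2.9949) / 0.615047 = (-0.170374 + 0.269704) / 0.615047 = 0.161500
d₂ = d₁ − σ√T = 0.161500 − 0.615047 = -0.453548
e^{−rT} = e^{−0.0269·2.9949} = 0.922597
N(d₁) = 0.564150,  N(d₂) = 0.325077
Call price V = S·N(d₁) − K·e^{−rT}·N(d₂) = 58.586994 − 36.931570 = 21.655423
φ(d₁) = (1/√(2π))·e^{−d₁²/2} = 0.393773
ν = S·φ(d₁)·√T = 70.769161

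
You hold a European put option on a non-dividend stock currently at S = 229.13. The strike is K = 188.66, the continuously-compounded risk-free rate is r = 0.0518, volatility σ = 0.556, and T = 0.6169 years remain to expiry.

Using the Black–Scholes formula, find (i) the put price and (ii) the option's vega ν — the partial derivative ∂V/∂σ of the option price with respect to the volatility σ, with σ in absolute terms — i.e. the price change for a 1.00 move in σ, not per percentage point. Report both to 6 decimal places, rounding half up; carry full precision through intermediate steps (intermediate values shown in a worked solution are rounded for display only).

price = 16.968290
ν = 54.738780

σ√T = 0.556·√0.6169 = 0.436699
d₁ = (ln(S/K) + (r+σ²/2)T) / (σ√T) = (ln(229.13/188.66) + (0.0518+0.556²/2)·0.6169) / 0.436699 = (0.194343 + 0.127308) / 0.436699 = 0.736552
d₂ = d₁ − σ√T = 0.736552 − 0.436699 = 0.299853
e^{−rT} = e^{−0.0518·0.6169} = 0.968550
N(−d₁) = 0.230697,  N(−d₂) = 0.382145
Put price V = K·e^{−rT}·N(−d₂) − S·N(−d₁) = 69.827991 − 52.859701 = 16.968290
φ(d₁) = (1/√(2π))·e^{−d₁²/2} = 0.304163
ν = S·φ(d₁)·√T = 54.738780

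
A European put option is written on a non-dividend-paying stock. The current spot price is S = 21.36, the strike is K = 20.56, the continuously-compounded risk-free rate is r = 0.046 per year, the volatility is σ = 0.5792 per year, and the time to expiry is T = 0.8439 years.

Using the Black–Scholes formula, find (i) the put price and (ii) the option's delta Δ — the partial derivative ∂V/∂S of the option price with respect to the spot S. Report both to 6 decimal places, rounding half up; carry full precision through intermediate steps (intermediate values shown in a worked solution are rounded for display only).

price = 3.567687
Δ = -0.340632

σ√T = 0.5792·√0.8439 = 0.532076
d₁ = (ln(S/K) + (r+σ²/2)T) / (σ√T) = (ln(21.36/20.56) + (0.046+0.5792²/2)·0.8439) / 0.532076 = (0.038173 + 0.180372) / 0.532076 = 0.410739
d₂ = d₁ − σ√T = 0.410739 − 0.532076 = -0.121337
e^{−rT} = e^{−0.046·0.8439} = 0.961924
N(−d₁) = 0.340632,  N(−d₂) = 0.548288
Put price V = K·e^{−rT}·N(−d₂) − S·N(−d₁) = 10.843584 − 7.275897 = 3.567687
Δ = −N(−d₁) = -0.340632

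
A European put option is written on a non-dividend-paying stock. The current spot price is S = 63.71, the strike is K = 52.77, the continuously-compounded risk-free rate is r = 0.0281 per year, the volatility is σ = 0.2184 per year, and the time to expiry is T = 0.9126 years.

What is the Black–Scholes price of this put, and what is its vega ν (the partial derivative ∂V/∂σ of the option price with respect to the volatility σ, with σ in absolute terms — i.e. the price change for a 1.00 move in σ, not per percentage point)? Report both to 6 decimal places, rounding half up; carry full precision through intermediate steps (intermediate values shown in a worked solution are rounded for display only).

σ√T = 0.2184·√0.9126 = 0.208638
d₁ = (ln(S/K) + (r+σ²/2)T) / (σ√T) = (ln(63.71/52.77) + (0.0281+0.2184²/2)·0.9126) / 0.208638 = (0.188399 + 0.047409) / 0.208638 = 1.130225
d₂ = d₁ − σ√T = 1.130225 − 0.208638 = 0.921587
e^{−rT} = e^{−0.0281·0.9126} = 0.974682
N(−d₁) = 0.129191,  N(−d₂) = 0.178372
Put price V = K·e^{−rT}·N(−d₂) − S·N(−d₁) = 9.174376 − 8.230740 = 0.943637
φ(d₁) = (1/√(2π))·e^{−d₁²/2} = 0.210632
ν = S·φ(d₁)·√T = 12.819531

price = 0.943637
ν = 12.819531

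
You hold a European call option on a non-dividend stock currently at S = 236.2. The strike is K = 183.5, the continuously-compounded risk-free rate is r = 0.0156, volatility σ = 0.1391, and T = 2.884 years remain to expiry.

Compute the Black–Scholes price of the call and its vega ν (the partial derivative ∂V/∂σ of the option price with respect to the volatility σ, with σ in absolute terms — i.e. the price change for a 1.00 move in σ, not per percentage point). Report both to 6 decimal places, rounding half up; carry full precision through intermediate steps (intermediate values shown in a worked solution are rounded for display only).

price = 63.147522
ν = 61.981129

σ√T = 0.1391·√2.884 = 0.236224
d₁ = (ln(S/K) + (r+σ²/2)T) / (σ√T) = (ln(236.2/183.5) + (0.0156+0.1391²/2)·2.884) / 0.236224 = (0.252464 + 0.072891) / 0.236224 = 1.377316
d₂ = d₁ − σ√T = 1.377316 − 0.236224 = 1.141091
e^{−rT} = e^{−0.0156·2.884} = 0.956007
N(d₁) = 0.915793,  N(d₂) = 0.873084
Call price V = S·N(d₁) − K·e^{−rT}·N(d₂) = 216.310235 − 153.162713 = 63.147522
φ(d₁) = (1/√(2π))·e^{−d₁²/2} = 0.154519
ν = S·φ(d₁)·√T = 61.981129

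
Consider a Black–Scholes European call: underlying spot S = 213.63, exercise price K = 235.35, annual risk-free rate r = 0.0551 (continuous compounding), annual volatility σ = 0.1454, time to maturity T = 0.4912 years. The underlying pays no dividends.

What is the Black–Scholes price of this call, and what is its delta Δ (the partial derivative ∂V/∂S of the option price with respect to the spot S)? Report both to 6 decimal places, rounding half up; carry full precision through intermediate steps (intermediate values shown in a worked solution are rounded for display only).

σ√T = 0.1454·√0.4912 = 0.101905
d₁ = (ln(S/K) + (r+σ²/2)T) / (σ√T) = (ln(213.63/235.35) + (0.0551+0.1454²/2)·0.4912) / 0.101905 = (-0.096828 + 0.032257) / 0.101905 = -0.633640
d₂ = d₁ − σ√T = -0.633640 − 0.101905 = -0.735545
e^{−rT} = e^{−0.0551·0.4912} = 0.973298
N(d₁) = 0.263158,  N(d₂) = 0.231004
Call price V = S·N(d₁) − K·e^{−rT}·N(d₂) = 56.218399 − 52.915050 = 3.303349
Δ = N(d₁) = 0.263158

price = 3.303349
Δ = 0.263158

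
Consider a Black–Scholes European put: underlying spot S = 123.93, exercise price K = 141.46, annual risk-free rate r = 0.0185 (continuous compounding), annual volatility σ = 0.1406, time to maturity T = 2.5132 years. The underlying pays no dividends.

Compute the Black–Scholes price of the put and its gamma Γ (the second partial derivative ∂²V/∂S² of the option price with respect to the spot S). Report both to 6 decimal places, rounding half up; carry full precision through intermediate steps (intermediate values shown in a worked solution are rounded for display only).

price = 17.878627
Γ = 0.013912

σ√T = 0.1406·√2.5132 = 0.222894
d₁ = (ln(S/K) + (r+σ²/2)T) / (σ√T) = (ln(123.93/141.46) + (0.0185+0.1406²/2)·2.5132) / 0.222894 = (-0.132300 + 0.071335) / 0.222894 = -0.273515
d₂ = d₁ − σ√T = -0.273515 − 0.222894 = -0.496410
e^{−rT} = e^{−0.0185·2.5132} = 0.954570
N(−d₁) = 0.607771,  N(−d₂) = 0.690197
Put price V = K·e^{−rT}·N(−d₂) − S·N(−d₁) = 93.199740 − 75.321113 = 17.878627
φ(d₁) = (1/√(2π))·e^{−d₁²/2} = 0.384295
Γ = φ(d₁) / (S·σ·√T) = 0.013912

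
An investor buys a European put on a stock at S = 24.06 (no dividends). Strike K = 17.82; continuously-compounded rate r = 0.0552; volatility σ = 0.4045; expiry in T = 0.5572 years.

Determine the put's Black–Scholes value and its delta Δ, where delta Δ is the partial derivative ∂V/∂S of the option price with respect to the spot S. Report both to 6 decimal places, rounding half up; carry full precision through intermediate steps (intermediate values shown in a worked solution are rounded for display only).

σ√T = 0.4045·√0.5572 = 0.301942
d₁ = (ln(S/K) + (r+σ²/2)T) / (σ√T) = (ln(24.06/17.82) + (0.0552+0.4045²/2)·0.5572) / 0.301942 = (0.300229 + 0.076342) / 0.301942 = 1.247163
d₂ = d₁ − σ√T = 1.247163 − 0.301942 = 0.945220
e^{−rT} = e^{−0.0552·0.5572} = 0.969711
N(−d₁) = 0.106169,  N(−d₂) = 0.172273
Put price V = K·e^{−rT}·N(−d₂) − S·N(−d₁) = 2.976923 − 2.554424 = 0.422499
Δ = −N(−d₁) = -0.106169

price = 0.422499
Δ = -0.106169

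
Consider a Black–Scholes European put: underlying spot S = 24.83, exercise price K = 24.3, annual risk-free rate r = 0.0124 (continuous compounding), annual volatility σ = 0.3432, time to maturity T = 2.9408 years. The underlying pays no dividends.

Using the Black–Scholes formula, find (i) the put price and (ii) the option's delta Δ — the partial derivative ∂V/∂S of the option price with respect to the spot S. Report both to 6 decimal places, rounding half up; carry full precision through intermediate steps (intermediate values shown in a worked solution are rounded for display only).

σ√T = 0.3432·√2.9408 = 0.588545
d₁ = (ln(S/K) + (r+σ²/2)T) / (σ√T) = (ln(24.83/24.3) + (0.0124+0.3432²/2)·2.9408) / 0.588545 = (0.021576 + 0.209659) / 0.588545 = 0.392892
d₂ = d₁ − σ√T = 0.392892 − 0.588545 = -0.195653
e^{−rT} = e^{−0.0124·2.9408} = 0.964191
N(−d₁) = 0.347199,  N(−d₂) = 0.577559
Put price V = K·e^{−rT}·N(−d₂) − S·N(−d₁) = 13.532118 − 8.620963 = 4.911155
Δ = −N(−d₁) = -0.347199

price = 4.911155
Δ = -0.347199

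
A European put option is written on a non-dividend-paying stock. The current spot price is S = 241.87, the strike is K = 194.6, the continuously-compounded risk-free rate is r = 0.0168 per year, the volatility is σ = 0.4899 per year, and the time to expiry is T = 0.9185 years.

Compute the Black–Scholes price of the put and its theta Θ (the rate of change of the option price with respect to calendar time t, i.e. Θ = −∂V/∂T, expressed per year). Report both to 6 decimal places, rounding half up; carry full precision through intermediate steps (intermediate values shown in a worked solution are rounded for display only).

σ√T = 0.4899·√0.9185 = 0.469512
d₁ = (ln(S/K) + (r+σ²/2)T) / (σ√T) = (ln(241.87/194.6) + (0.0168+0.4899²/2)·0.9185) / 0.469512 = (0.217454 + 0.125652) / 0.469512 = 0.730771
d₂ = d₁ − σ√T = 0.730771 − 0.469512 = 0.261259
e^{−rT} = e^{−0.0168·0.9185} = 0.984688
N(−d₁) = 0.232460,  N(−d₂) = 0.396947
Put price V = K·e^{−rT}·N(−d₂) − S·N(−d₁) = 76.062989 − 56.224994 = 19.837995
φ(d₁) = (1/√(2π))·e^{−d₁²/2} = 0.305455
Θ = −S·φ(d₁)·σ/(2√T) + r·K·e^{−rT}·N(−d₂) = −18.882855 + 1.277858 = -17.604996

price = 19.837995
Θ = -17.604996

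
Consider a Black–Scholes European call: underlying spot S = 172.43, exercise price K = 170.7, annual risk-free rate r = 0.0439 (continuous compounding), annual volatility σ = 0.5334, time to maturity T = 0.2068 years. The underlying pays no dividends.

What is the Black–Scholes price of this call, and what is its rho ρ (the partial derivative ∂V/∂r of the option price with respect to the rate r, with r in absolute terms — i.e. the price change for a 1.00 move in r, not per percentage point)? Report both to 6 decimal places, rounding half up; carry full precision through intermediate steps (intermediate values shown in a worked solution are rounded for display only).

σ√T = 0.5334·√0.2068 = 0.242565
d₁ = (ln(S/K) + (r+σ²/2)T) / (σ√T) = (ln(172.43/170.7) + (0.0439+0.5334²/2)·0.2068) / 0.242565 = (0.010084 + 0.038497) / 0.242565 = 0.200281
d₂ = d₁ − σ√T = 0.200281 − 0.242565 = -0.042284
e^{−rT} = e^{−0.0439·0.2068} = 0.990963
N(d₁) = 0.579370,  N(d₂) = 0.483136
Call price V = S·N(d₁) − K·e^{−rT}·N(d₂) = 99.900693 − 81.726000 = 18.174692
ρ = K·T·e^{−rT}·N(d₂) = 16.900937

price = 18.174692
ρ = 16.900937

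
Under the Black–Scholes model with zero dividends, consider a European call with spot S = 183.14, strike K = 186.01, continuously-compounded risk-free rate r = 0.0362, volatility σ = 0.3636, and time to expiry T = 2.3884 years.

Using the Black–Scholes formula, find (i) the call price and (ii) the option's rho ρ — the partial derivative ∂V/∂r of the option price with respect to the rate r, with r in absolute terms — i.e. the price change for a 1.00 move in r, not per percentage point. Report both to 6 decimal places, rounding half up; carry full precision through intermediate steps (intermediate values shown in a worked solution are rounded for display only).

price = 45.706004
ρ = 178.675638

σ√T = 0.3636·√2.3884 = 0.561924
d₁ = (ln(S/K) + (r+σ²/2)T) / (σ√T) = (ln(183.14/186.01) + (0.0362+0.3636²/2)·2.3884) / 0.561924 = (-0.015550 + 0.244339) / 0.561924 = 0.407154
d₂ = d₁ − σ√T = 0.407154 − 0.561924 = -0.154769
e^{−rT} = e^{−0.0362·2.3884} = 0.917172
N(d₁) = 0.658053,  N(d₂) = 0.438502
Call price V = S·N(d₁) − K·e^{−rT}·N(d₂) = 120.515767 − 74.809763 = 45.706004
ρ = K·T·e^{−rT}·N(d₂) = 178.675638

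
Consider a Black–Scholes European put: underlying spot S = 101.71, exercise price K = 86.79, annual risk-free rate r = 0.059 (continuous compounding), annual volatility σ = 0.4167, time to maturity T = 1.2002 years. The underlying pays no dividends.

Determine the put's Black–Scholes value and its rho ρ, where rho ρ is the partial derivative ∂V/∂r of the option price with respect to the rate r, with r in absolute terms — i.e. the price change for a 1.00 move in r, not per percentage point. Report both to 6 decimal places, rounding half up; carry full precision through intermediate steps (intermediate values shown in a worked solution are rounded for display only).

price = 8.047718
ρ = -38.032284

σ√T = 0.4167·√1.2002 = 0.456510
d₁ = (ln(S/K) + (r+σ²/2)T) / (σ√T) = (ln(101.71/86.79) + (0.059+0.4167²/2)·1.2002) / 0.456510 = (0.158634 + 0.175012) / 0.456510 = 0.730864
d₂ = d₁ − σ√T = 0.730864 − 0.456510 = 0.274354
e^{−rT} = e^{−0.059·1.2002} = 0.931637
N(−d₁) = 0.232431,  N(−d₂) = 0.391906
Put price V = K·e^{−rT}·N(−d₂) − S·N(−d₁) = 31.688288 − 23.640570 = 8.047718
ρ = −K·T·e^{−rT}·N(−d₂) = -38.032284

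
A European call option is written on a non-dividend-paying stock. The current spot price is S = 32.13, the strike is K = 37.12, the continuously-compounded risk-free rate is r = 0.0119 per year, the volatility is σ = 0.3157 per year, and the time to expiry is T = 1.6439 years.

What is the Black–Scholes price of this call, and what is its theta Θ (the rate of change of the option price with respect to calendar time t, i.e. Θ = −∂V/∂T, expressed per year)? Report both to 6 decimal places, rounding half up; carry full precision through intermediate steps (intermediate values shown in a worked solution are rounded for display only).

price = 3.615483
Θ = -1.701264

σ√T = 0.3157·√1.6439 = 0.404774
d₁ = (ln(S/K) + (r+σ²/2)T) / (σ√T) = (ln(32.13/37.12) + (0.0119+0.3157²/2)·1.6439) / 0.404774 = (-0.144366 + 0.101483) / 0.404774 = -0.105942
d₂ = d₁ − σ√T = -0.105942 − 0.404774 = -0.510715
e^{−rT} = e^{−0.0119·1.6439} = 0.980628
N(d₁) = 0.457814,  N(d₂) = 0.304775
Call price V = S·N(d₁) − K·e^{−rT}·N(d₂) = 14.709572 − 11.094090 = 3.615483
φ(d₁) = (1/√(2π))·e^{−d₁²/2} = 0.396710
Θ = −S·φ(d₁)·σ/(2√T) − r·K·e^{−rT}·N(d₂) = −1.569244 − 0.132020 = -1.701264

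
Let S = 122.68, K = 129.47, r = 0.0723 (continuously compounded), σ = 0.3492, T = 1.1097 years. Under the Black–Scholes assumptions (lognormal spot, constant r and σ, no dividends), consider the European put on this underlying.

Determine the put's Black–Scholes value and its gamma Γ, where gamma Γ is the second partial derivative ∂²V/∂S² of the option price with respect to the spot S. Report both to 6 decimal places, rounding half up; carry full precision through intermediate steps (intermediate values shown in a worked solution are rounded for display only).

σ√T = 0.3492·√1.1097 = 0.367855
d₁ = (ln(S/K) + (r+σ²/2)T) / (σ√T) = (ln(122.68/129.47) + (0.0723+0.3492²/2)·1.1097) / 0.367855 = (-0.053870 + 0.147890) / 0.367855 = 0.255590
d₂ = d₁ − σ√T = 0.255590 − 0.367855 = -0.112265
e^{−rT} = e^{−0.0723·1.1097} = 0.922903
N(−d₁) = 0.399134,  N(−d₂) = 0.544693
Put price V = K·e^{−rT}·N(−d₂) − S·N(−d₁) = 65.084450 − 48.965714 = 16.118735
φ(d₁) = (1/√(2π))·e^{−d₁²/2} = 0.386122
Γ = φ(d₁) / (S·σ·√T) = 0.008556

price = 16.118735
Γ = 0.008556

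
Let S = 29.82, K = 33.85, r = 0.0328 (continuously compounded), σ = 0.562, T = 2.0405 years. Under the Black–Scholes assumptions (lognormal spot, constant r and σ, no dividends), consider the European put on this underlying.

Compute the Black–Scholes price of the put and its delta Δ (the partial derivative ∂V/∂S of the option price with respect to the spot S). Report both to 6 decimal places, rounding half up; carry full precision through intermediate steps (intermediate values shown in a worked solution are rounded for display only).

σ√T = 0.562·√2.0405 = 0.802795
d₁ = (ln(S/K) + (r+σ²/2)T) / (σ√T) = (ln(29.82/33.85) + (0.0328+0.562²/2)·2.0405) / 0.802795 = (-0.126760 + 0.389168) / 0.802795 = 0.326869
d₂ = d₁ − σ√T = 0.326869 − 0.802795 = -0.475926
e^{−rT} = e^{−0.0328·2.0405} = 0.935262
N(−d₁) = 0.371884,  N(−d₂) = 0.682937
Put price V = K·e^{−rT}·N(−d₂) − S·N(−d₁) = 21.620831 − 11.089569 = 10.531262
Δ = −N(−d₁) = -0.371884

price = 10.531262
Δ = -0.371884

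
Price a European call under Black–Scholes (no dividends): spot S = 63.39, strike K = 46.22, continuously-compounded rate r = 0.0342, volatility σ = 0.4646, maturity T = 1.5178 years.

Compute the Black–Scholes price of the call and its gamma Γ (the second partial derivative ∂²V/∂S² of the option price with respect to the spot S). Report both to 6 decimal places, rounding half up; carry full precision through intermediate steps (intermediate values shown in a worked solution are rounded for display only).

price = 24.150952
Γ = 0.007143

σ√T = 0.4646·√1.5178 = 0.572383
d₁ = (ln(S/K) + (r+σ²/2)T) / (σ√T) = (ln(63.39/46.22) + (0.0342+0.4646²/2)·1.5178) / 0.572383 = (0.315894 + 0.215720) / 0.572383 = 0.928772
d₂ = d₁ − σ√T = 0.928772 − 0.572383 = 0.356390
e^{−rT} = e^{−0.0342·1.5178} = 0.949415
N(d₁) = 0.823496,  N(d₂) = 0.639226
Call price V = S·N(d₁) − K·e^{−rT}·N(d₂) = 52.201442 − 28.050489 = 24.150952
φ(d₁) = (1/√(2π))·e^{−d₁²/2} = 0.259176
Γ = φ(d₁) / (S·σ·√T) = 0.007143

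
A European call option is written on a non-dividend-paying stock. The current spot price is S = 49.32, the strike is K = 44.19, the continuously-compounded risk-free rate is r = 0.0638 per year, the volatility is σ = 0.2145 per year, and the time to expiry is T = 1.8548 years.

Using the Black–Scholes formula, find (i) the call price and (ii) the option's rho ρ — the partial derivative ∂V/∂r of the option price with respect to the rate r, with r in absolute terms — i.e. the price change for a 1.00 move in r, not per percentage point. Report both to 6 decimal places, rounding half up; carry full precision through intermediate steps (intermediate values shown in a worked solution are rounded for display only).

price = 11.649264
ρ = 53.685987

σ√T = 0.2145·√1.8548 = 0.292130
d₁ = (ln(S/K) + (r+σ²/2)T) / (σ√T) = (ln(49.32/44.19) + (0.0638+0.2145²/2)·1.8548) / 0.292130 = (0.109831 + 0.161006) / 0.292130 = 0.927113
d₂ = d₁ − σ√T = 0.927113 − 0.292130 = 0.634983
e^{−rT} = e^{−0.0638·1.8548} = 0.888397
N(d₁) = 0.823066,  N(d₂) = 0.737280
Call price V = S·N(d₁) − K·e^{−rT}·N(d₂) = 40.593618 − 28.944354 = 11.649264
ρ = K·T·e^{−rT}·N(d₂) = 53.685987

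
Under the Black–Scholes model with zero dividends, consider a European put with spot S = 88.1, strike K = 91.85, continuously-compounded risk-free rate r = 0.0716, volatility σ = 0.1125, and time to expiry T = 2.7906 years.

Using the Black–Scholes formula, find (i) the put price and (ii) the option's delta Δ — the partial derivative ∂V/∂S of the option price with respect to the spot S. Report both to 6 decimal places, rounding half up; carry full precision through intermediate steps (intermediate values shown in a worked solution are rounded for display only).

σ√T = 0.1125·√2.7906 = 0.187932
d₁ = (ln(S/K) + (r+σ²/2)T) / (σ√T) = (ln(88.1/91.85) + (0.0716+0.1125²/2)·2.7906) / 0.187932 = (-0.041684 + 0.217466) / 0.187932 = 0.935347
d₂ = d₁ − σ√T = 0.935347 − 0.187932 = 0.747415
e^{−rT} = e^{−0.0716·2.7906} = 0.818889
N(−d₁) = 0.174805,  N(−d₂) = 0.227406
Put price V = K·e^{−rT}·N(−d₂) − S·N(−d₁) = 17.104365 − 15.400289 = 1.704076
Δ = −N(−d₁) = -0.174805

price = 1.704076
Δ = -0.174805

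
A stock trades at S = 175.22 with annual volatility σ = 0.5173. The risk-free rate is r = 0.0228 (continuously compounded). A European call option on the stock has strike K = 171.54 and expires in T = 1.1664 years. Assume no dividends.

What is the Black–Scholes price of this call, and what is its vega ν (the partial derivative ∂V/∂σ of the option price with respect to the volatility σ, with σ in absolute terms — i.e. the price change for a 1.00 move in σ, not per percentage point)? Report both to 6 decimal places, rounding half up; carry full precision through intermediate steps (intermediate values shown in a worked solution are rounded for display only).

σ√T = 0.5173·√1.1664 = 0.558684
d₁ = (ln(S/K) + (r+σ²/2)T) / (σ√T) = (ln(175.22/171.54) + (0.0228+0.5173²/2)·1.1664) / 0.558684 = (0.021226 + 0.182658) / 0.558684 = 0.364936
d₂ = d₁ − σ√T = 0.364936 − 0.558684 = -0.193748
e^{−rT} = e^{−0.0228·1.1664} = 0.973757
N(d₁) = 0.642420,  N(d₂) = 0.423186
Call price V = S·N(d₁) − K·e^{−rT}·N(d₂) = 112.564878 − 70.688304 = 41.876574
φ(d₁) = (1/√(2π))·e^{−d₁²/2} = 0.373242
ν = S·φ(d₁)·√T = 70.631473

price = 41.876574
ν = 70.631473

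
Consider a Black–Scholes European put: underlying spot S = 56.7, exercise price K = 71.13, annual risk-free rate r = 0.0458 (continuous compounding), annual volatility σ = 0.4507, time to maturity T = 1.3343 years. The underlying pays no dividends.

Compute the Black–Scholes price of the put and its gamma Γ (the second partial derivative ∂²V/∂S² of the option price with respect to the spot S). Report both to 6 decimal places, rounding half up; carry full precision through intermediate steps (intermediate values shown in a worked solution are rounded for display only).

price = 18.420992
Γ = 0.013492

σ√T = 0.4507·√1.3343 = 0.520612
d₁ = (ln(S/K) + (r+σ²/2)T) / (σ√T) = (ln(56.7/71.13) + (0.0458+0.4507²/2)·1.3343) / 0.520612 = (-0.226735 + 0.196629) / 0.520612 = -0.057827
d₂ = d₁ − σ√T = -0.057827 − 0.520612 = -0.578439
e^{−rT} = e^{−0.0458·1.3343} = 0.940719
N(−d₁) = 0.523057,  N(−d₂) = 0.718516
Put price V = K·e^{−rT}·N(−d₂) − S·N(−d₁) = 48.078316 − 29.657324 = 18.420992
φ(d₁) = (1/√(2π))·e^{−d₁²/2} = 0.398276
Γ = φ(d₁) / (S·σ·√T) = 0.013492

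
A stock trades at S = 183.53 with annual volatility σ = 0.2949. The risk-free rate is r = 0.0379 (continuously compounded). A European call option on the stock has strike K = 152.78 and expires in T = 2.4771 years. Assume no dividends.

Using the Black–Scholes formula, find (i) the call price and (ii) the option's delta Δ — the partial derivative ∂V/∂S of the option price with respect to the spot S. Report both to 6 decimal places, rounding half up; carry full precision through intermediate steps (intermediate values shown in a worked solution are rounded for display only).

price = 56.822007
Δ = 0.796572

σ√T = 0.2949·√2.4771 = 0.464137
d₁ = (ln(S/K) + (r+σ²/2)T) / (σ√T) = (ln(183.53/152.78) + (0.0379+0.2949²/2)·2.4771) / 0.464137 = (0.183379 + 0.201594) / 0.464137 = 0.829438
d₂ = d₁ − σ√T = 0.829438 − 0.464137 = 0.365300
e^{−rT} = e^{−0.0379·2.4771} = 0.910390
N(d₁) = 0.796572,  N(d₂) = 0.642556
Call price V = S·N(d₁) − K·e^{−rT}·N(d₂) = 146.194784 − 89.372778 = 56.822007
Δ = N(d₁) = 0.796572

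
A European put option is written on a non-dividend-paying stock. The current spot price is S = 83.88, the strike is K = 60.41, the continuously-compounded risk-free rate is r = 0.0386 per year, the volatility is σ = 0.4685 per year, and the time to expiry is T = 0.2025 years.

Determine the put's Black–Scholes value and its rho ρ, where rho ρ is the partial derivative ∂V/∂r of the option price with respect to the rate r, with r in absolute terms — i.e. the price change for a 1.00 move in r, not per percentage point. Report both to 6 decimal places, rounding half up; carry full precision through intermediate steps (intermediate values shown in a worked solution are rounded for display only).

price = 0.350971
ρ = -0.829032

σ√T = 0.4685·√0.2025 = 0.210825
d₁ = (ln(S/K) + (r+σ²/2)T) / (σ√T) = (ln(83.88/60.41) + (0.0386+0.4685²/2)·0.2025) / 0.210825 = (0.328233 + 0.030040) / 0.210825 = 1.699384
d₂ = d₁ − σ√T = 1.699384 − 0.210825 = 1.488559
e^{−rT} = e^{−0.0386·0.2025} = 0.992214
N(−d₁) = 0.044623,  N(−d₂) = 0.068302
Put price V = K·e^{−rT}·N(−d₂) − S·N(−d₁) = 4.093983 − 3.743013 = 0.350971
ρ = −K·T·e^{−rT}·N(−d₂) = -0.829032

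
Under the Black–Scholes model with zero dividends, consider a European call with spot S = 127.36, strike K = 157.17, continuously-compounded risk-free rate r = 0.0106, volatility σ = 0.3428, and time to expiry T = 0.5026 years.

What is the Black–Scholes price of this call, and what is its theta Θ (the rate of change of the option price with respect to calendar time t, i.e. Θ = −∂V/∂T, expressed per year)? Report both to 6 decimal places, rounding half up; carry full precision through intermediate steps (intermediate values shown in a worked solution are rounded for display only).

σ√T = 0.3428·√0.5026 = 0.243026
d₁ = (ln(S/K) + (r+σ²/2)T) / (σ√T) = (ln(127.36/157.17) + (0.0106+0.3428²/2)·0.5026) / 0.243026 = (-0.210310 + 0.034858) / 0.243026 = -0.721949
d₂ = d₁ − σ√T = -0.721949 − 0.243026 = -0.964974
e^{−rT} = e^{−0.0106·0.5026} = 0.994687
N(d₁) = 0.235163,  N(d₂) = 0.167279
Call price V = S·N(d₁) − K·e^{−rT}·N(d₂) = 29.950363 − 26.151522 = 3.798841
φ(d₁) = (1/√(2π))·e^{−d₁²/2} = 0.307419
Θ = −S·φ(d₁)·σ/(2√T) − r·K·e^{−rT}·N(d₂) = −9.465933 − 0.277206 = -9.743139

price = 3.798841
Θ = -9.743139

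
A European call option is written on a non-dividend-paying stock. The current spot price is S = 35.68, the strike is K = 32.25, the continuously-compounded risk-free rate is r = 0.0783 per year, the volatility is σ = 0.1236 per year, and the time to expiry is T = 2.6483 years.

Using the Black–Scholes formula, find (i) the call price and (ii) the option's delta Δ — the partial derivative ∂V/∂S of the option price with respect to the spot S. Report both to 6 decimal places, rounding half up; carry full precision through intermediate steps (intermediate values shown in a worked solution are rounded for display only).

σ√T = 0.1236·√2.6483 = 0.201142
d₁ = (ln(S/K) + (r+σ²/2)T) / (σ√T) = (ln(35.68/32.25) + (0.0783+0.1236²/2)·2.6483) / 0.201142 = (0.101072 + 0.227591) / 0.201142 = 1.633988
d₂ = d₁ − σ√T = 1.633988 − 0.201142 = 1.432847
e^{−rT} = e^{−0.0783·2.6483} = 0.812725
N(d₁) = 0.948869,  N(d₂) = 0.924049
Call price V = S·N(d₁) − K·e^{−rT}·N(d₂) = 33.855658 − 24.219695 = 9.635963
Δ = N(d₁) = 0.948869

price = 9.635963
Δ = 0.948869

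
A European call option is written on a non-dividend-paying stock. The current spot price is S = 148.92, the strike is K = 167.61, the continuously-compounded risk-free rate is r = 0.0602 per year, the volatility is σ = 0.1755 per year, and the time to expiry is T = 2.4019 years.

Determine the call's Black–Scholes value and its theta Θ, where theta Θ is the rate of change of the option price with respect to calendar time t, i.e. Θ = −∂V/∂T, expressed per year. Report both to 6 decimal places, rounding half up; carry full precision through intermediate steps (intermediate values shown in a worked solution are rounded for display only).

price = 17.911433
Θ = -7.503605

σ√T = 0.1755·√2.4019 = 0.271991
d₁ = (ln(S/K) + (r+σ²/2)T) / (σ√T) = (ln(148.92/167.61) + (0.0602+0.1755²/2)·2.4019) / 0.271991 = (-0.118231 + 0.181584) / 0.271991 = 0.232924
d₂ = d₁ − σ√T = 0.232924 − 0.271991 = -0.039067
e^{−rT} = e^{−0.0602·2.4019} = 0.865373
N(d₁) = 0.592090,  N(d₂) = 0.484419
Call price V = S·N(d₁) − K·e^{−rT}·N(d₂) = 88.174032 − 70.262599 = 17.911433
φ(d₁) = (1/√(2π))·e^{−d₁²/2} = 0.388266
Θ = −S·φ(d₁)·σ/(2√T) − r·K·e^{−rT}·N(d₂) = −3.273797 − 4.229808 = -7.503605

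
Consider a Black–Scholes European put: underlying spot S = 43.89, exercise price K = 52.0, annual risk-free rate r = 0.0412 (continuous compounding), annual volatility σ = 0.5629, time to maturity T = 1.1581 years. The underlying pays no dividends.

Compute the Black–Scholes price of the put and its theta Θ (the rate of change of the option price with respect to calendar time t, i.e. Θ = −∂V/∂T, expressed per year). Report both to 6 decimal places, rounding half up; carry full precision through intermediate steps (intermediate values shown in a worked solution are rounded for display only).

σ√T = 0.5629·√1.1581 = 0.605765
d₁ = (ln(S/K) + (r+σ²/2)T) / (σ√T) = (ln(43.89/52.0) + (0.0412+0.5629²/2)·1.1581) / 0.605765 = (-0.169557 + 0.231189) / 0.605765 = 0.101743
d₂ = d₁ − σ√T = 0.101743 − 0.605765 = -0.504022
e^{−rT} = e^{−0.0412·1.1581} = 0.953407
N(−d₁) = 0.459480,  N(−d₂) = 0.692877
Put price V = K·e^{−rT}·N(−d₂) − S·N(−d₁) = 34.350874 − 20.166596 = 14.184278
φ(d₁) = (1/√(2π))·e^{−d₁²/2} = 0.396883
Θ = −S·φ(d₁)·σ/(2√T) + r·K·e^{−rT}·N(−d₂) = −4.555710 + 1.415256 = -3.140454

price = 14.184278
Θ = -3.140454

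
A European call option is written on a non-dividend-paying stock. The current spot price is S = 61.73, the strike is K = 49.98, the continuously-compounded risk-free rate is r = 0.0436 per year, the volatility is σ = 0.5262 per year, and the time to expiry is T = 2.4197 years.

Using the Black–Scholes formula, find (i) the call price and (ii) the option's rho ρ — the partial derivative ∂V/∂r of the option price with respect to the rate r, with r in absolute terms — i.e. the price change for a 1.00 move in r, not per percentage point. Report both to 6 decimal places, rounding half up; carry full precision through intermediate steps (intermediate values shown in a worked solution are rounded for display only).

σ√T = 0.5262·√2.4197 = 0.818524
d₁ = (ln(S/K) + (r+σ²/2)T) / (σ√T) = (ln(61.73/49.98) + (0.0436+0.5262²/2)·2.4197) / 0.818524 = (0.211147 + 0.440490) / 0.818524 = 0.796112
d₂ = d₁ − σ√T = 0.796112 − 0.818524 = -0.022412
e^{−rT} = e^{−0.0436·2.4197} = 0.899875
N(d₁) = 0.787017,  N(d₂) = 0.491060
Call price V = S·N(d₁) − K·e^{−rT}·N(d₂) = 48.582531 − 22.085783 = 26.496748
ρ = K·T·e^{−rT}·N(d₂) = 53.440968

price = 26.496748
ρ = 53.440968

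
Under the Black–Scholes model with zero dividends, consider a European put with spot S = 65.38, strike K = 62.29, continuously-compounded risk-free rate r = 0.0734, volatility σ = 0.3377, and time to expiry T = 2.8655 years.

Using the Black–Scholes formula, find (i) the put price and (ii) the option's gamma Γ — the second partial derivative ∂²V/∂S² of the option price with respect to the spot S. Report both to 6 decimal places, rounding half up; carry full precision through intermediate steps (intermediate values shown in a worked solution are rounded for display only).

price = 6.848863
Γ = 0.008127

σ√T = 0.3377·√2.8655 = 0.571651
d₁ = (ln(S/K) + (r+σ²/2)T) / (σ√T) = (ln(65.38/62.29) + (0.0734+0.3377²/2)·2.8655) / 0.571651 = (0.048416 + 0.373720) / 0.571651 = 0.738450
d₂ = d₁ − σ√T = 0.738450 − 0.571651 = 0.166798
e^{−rT} = e^{−0.0734·2.8655} = 0.810319
N(−d₁) = 0.230121,  N(−d₂) = 0.433764
Put price V = K·e^{−rT}·N(−d₂) − S·N(−d₁) = 21.894146 − 15.045283 = 6.848863
φ(d₁) = (1/√(2π))·e^{−d₁²/2} = 0.303737
Γ = φ(d₁) / (S·σ·√T) = 0.008127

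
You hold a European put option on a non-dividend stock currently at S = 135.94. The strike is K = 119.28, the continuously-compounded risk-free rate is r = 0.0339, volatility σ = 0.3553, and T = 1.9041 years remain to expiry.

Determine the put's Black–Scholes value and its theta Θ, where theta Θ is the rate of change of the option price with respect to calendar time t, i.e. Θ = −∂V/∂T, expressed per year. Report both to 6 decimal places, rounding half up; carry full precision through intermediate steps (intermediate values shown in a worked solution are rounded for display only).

σ√T = 0.3553·√1.9041 = 0.490275
d₁ = (ln(S/K) + (r+σ²/2)T) / (σ√T) = (ln(135.94/119.28) + (0.0339+0.3553²/2)·1.9041) / 0.490275 = (0.130740 + 0.184734) / 0.490275 = 0.643463
d₂ = d₁ − σ√T = 0.643463 − 0.490275 = 0.153187
e^{−rT} = e^{−0.0339·1.9041} = 0.937490
N(−d₁) = 0.259962,  N(−d₂) = 0.439125
Put price V = K·e^{−rT}·N(−d₂) − S·N(−d₁) = 49.104671 − 35.339229 = 13.765442
φ(d₁) = (1/√(2π))·e^{−d₁²/2} = 0.324341
Θ = −S·φ(d₁)·σ/(2√T) + r·K·e^{−rT}·N(−d₂) = −5.676349 + 1.664648 = -4.011701

price = 13.765442
Θ = -4.011701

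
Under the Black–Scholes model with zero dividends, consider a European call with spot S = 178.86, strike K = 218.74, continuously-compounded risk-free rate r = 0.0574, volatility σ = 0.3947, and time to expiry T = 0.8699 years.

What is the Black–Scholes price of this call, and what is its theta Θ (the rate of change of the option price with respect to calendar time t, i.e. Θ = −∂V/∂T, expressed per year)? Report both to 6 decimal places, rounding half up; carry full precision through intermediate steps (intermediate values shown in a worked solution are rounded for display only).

price = 15.964115
Θ = -18.008868

σ√T = 0.3947·√0.8699 = 0.368130
d₁ = (ln(S/K) + (r+σ²/2)T) / (σ√T) = (ln(178.86/218.74) + (0.0574+0.3947²/2)·0.8699) / 0.368130 = (-0.201280 + 0.117692) / 0.368130 = -0.227061
d₂ = d₁ − σ√T = -0.227061 − 0.368130 = -0.595192
e^{−rT} = e^{−0.0574·0.8699} = 0.951294
N(d₁) = 0.410188,  N(d₂) = 0.275858
Call price V = S·N(d₁) − K·e^{−rT}·N(d₂) = 73.366241 − 57.402126 = 15.964115
φ(d₁) = (1/√(2π))·e^{−d₁²/2} = 0.388790
Θ = −S·φ(d₁)·σ/(2√T) − r·K·e^{−rT}·N(d₂) = −14.713986 − 3.294882 = -18.008868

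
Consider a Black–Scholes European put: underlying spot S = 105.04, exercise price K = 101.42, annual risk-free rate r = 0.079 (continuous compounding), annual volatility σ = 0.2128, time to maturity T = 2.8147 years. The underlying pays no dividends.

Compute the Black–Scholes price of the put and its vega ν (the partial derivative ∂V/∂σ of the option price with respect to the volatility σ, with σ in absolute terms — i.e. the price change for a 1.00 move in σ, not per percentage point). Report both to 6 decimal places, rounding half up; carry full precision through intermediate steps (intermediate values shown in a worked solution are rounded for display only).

σ√T = 0.2128·√2.8147 = 0.357016
d₁ = (ln(S/K) + (r+σ²/2)T) / (σ√T) = (ln(105.04/101.42) + (0.079+0.2128²/2)·2.8147) / 0.357016 = (0.035071 + 0.286092) / 0.357016 = 0.899574
d₂ = d₁ − σ√T = 0.899574 − 0.357016 = 0.542558
e^{−rT} = e^{−0.079·2.8147} = 0.800626
N(−d₁) = 0.184173,  N(−d₂) = 0.293717
Put price V = K·e^{−rT}·N(−d₂) − S·N(−d₁) = 23.849669 − 19.345575 = 4.504094
φ(d₁) = (1/√(2π))·e^{−d₁²/2} = 0.266187
ν = S·φ(d₁)·√T = 46.909187

price = 4.504094
ν = 46.909187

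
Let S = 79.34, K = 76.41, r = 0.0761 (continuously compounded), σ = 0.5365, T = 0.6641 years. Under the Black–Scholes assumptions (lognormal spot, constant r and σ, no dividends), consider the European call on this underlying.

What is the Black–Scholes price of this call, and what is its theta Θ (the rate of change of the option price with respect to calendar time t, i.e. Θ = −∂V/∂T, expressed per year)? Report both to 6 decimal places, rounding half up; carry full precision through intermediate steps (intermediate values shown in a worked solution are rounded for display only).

price = 16.759620
Θ = -12.265085

σ√T = 0.5365·√0.6641 = 0.437206
d₁ = (ln(S/K) + (r+σ²/2)T) / (σ√T) = (ln(79.34/76.41) + (0.0761+0.5365²/2)·0.6641) / 0.437206 = (0.037629 + 0.146113) / 0.437206 = 0.420263
d₂ = d₁ − σ√T = 0.420263 − 0.437206 = -0.016944
e^{−rT} = e^{−0.0761·0.6641} = 0.950718
N(d₁) = 0.662853,  N(d₂) = 0.493241
Call price V = S·N(d₁) − K·e^{−rT}·N(d₂) = 52.590776 − 35.831156 = 16.759620
φ(d₁) = (1/√(2π))·e^{−d₁²/2} = 0.365222
Θ = −S·φ(d₁)·σ/(2√T) − r·K·e^{−rT}·N(d₂) = −9.538334 − 2.726751 = -12.265085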